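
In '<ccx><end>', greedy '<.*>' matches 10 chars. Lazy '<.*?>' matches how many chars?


Greedy '<.*>' tries to match as MUCH as possible.
Lazy '<.*?>' tries to match as LITTLE as possible.

String: '<ccx><end>'
Greedy '<.*>' starts at first '<' and extends to the LAST '>': '<ccx><end>' (10 chars)
Lazy '<.*?>' starts at first '<' and stops at the FIRST '>': '<ccx>' (5 chars)

5


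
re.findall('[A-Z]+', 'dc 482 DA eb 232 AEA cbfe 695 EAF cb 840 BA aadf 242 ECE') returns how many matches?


Pattern '[A-Z]+' finds one or more uppercase letters.
Text: 'dc 482 DA eb 232 AEA cbfe 695 EAF cb 840 BA aadf 242 ECE'
Scanning for matches:
  Match 1: 'DA'
  Match 2: 'AEA'
  Match 3: 'EAF'
  Match 4: 'BA'
  Match 5: 'ECE'
Total matches: 5

5


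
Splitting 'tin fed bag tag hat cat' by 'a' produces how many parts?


Splitting by 'a' breaks the string at each occurrence of the separator.
Text: 'tin fed bag tag hat cat'
Parts after split:
  Part 1: 'tin fed b'
  Part 2: 'g t'
  Part 3: 'g h'
  Part 4: 't c'
  Part 5: 't'
Total parts: 5

5


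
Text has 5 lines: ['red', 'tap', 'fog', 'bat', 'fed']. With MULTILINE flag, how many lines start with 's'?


With MULTILINE flag, ^ matches the start of each line.
Lines: ['red', 'tap', 'fog', 'bat', 'fed']
Checking which lines start with 's':
  Line 1: 'red' -> no
  Line 2: 'tap' -> no
  Line 3: 'fog' -> no
  Line 4: 'bat' -> no
  Line 5: 'fed' -> no
Matching lines: []
Count: 0

0


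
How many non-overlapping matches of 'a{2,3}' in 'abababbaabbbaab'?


Pattern 'a{2,3}' matches between 2 and 3 consecutive a's (greedy).
String: 'abababbaabbbaab'
Finding runs of a's and applying greedy matching:
  Run at pos 0: 'a' (length 1)
  Run at pos 2: 'a' (length 1)
  Run at pos 4: 'a' (length 1)
  Run at pos 7: 'aa' (length 2)
  Run at pos 12: 'aa' (length 2)
Matches: ['aa', 'aa']
Count: 2

2


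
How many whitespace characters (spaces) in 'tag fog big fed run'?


\s matches whitespace characters (spaces, tabs, etc.).
Text: 'tag fog big fed run'
This text has 5 words separated by spaces.
Number of spaces = number of words - 1 = 5 - 1 = 4

4


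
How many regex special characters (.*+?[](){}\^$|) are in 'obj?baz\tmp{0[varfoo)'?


Regex special characters are: . * + ? [ ] ( ) { } \ ^ $ |
Scanning 'obj?baz\tmp{0[varfoo)':
  pos 3: '?' -> SPECIAL
  pos 7: '\' -> SPECIAL
  pos 11: '{' -> SPECIAL
  pos 13: '[' -> SPECIAL
  pos 20: ')' -> SPECIAL
Special chars found: ['?', '\\', '{', '[', ')']
Total: 5

5


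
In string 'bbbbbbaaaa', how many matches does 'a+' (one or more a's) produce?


Pattern 'a+' matches one or more consecutive a's.
String: 'bbbbbbaaaa'
Scanning for runs of a:
  Match 1: 'aaaa' (length 4)
Total matches: 1

1


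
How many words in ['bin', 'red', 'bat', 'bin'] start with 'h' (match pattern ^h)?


Pattern ^h anchors to start of word. Check which words begin with 'h':
  'bin' -> no
  'red' -> no
  'bat' -> no
  'bin' -> no
Matching words: []
Count: 0

0


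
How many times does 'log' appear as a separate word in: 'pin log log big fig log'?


Scanning each word for exact match 'log':
  Word 1: 'pin' -> no
  Word 2: 'log' -> MATCH
  Word 3: 'log' -> MATCH
  Word 4: 'big' -> no
  Word 5: 'fig' -> no
  Word 6: 'log' -> MATCH
Total matches: 3

3


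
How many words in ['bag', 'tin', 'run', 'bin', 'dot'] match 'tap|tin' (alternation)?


Alternation 'tap|tin' matches either 'tap' or 'tin'.
Checking each word:
  'bag' -> no
  'tin' -> MATCH
  'run' -> no
  'bin' -> no
  'dot' -> no
Matches: ['tin']
Count: 1

1


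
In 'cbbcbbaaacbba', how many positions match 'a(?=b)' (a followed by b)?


Lookahead 'a(?=b)' matches 'a' only when followed by 'b'.
String: 'cbbcbbaaacbba'
Checking each position where char is 'a':
  pos 6: 'a' -> no (next='a')
  pos 7: 'a' -> no (next='a')
  pos 8: 'a' -> no (next='c')
Matching positions: []
Count: 0

0


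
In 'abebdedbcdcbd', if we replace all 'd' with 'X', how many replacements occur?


re.sub('d', 'X', text) replaces every occurrence of 'd' with 'X'.
Text: 'abebdedbcdcbd'
Scanning for 'd':
  pos 4: 'd' -> replacement #1
  pos 6: 'd' -> replacement #2
  pos 9: 'd' -> replacement #3
  pos 12: 'd' -> replacement #4
Total replacements: 4

4


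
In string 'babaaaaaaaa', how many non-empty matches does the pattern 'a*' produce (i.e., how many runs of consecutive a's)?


Pattern 'a*' matches zero or more a's. We want non-empty runs of consecutive a's.
String: 'babaaaaaaaa'
Walking through the string to find runs of a's:
  Run 1: positions 1-1 -> 'a'
  Run 2: positions 3-10 -> 'aaaaaaaa'
Non-empty runs found: ['a', 'aaaaaaaa']
Count: 2

2


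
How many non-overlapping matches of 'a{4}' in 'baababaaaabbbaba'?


Pattern 'a{4}' matches exactly 4 consecutive a's (greedy, non-overlapping).
String: 'baababaaaabbbaba'
Scanning for runs of a's:
  Run at pos 1: 'aa' (length 2) -> 0 match(es)
  Run at pos 4: 'a' (length 1) -> 0 match(es)
  Run at pos 6: 'aaaa' (length 4) -> 1 match(es)
  Run at pos 13: 'a' (length 1) -> 0 match(es)
  Run at pos 15: 'a' (length 1) -> 0 match(es)
Matches found: ['aaaa']
Total: 1

1


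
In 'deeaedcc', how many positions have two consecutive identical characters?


Looking for consecutive identical characters in 'deeaedcc':
  pos 0-1: 'd' vs 'e' -> different
  pos 1-2: 'e' vs 'e' -> MATCH ('ee')
  pos 2-3: 'e' vs 'a' -> different
  pos 3-4: 'a' vs 'e' -> different
  pos 4-5: 'e' vs 'd' -> different
  pos 5-6: 'd' vs 'c' -> different
  pos 6-7: 'c' vs 'c' -> MATCH ('cc')
Consecutive identical pairs: ['ee', 'cc']
Count: 2

2


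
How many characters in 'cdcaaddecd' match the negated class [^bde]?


Negated class [^bde] matches any char NOT in {b, d, e}
Scanning 'cdcaaddecd':
  pos 0: 'c' -> MATCH
  pos 1: 'd' -> no (excluded)
  pos 2: 'c' -> MATCH
  pos 3: 'a' -> MATCH
  pos 4: 'a' -> MATCH
  pos 5: 'd' -> no (excluded)
  pos 6: 'd' -> no (excluded)
  pos 7: 'e' -> no (excluded)
  pos 8: 'c' -> MATCH
  pos 9: 'd' -> no (excluded)
Total matches: 5

5


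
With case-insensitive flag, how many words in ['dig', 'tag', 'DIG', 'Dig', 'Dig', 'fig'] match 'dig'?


Case-insensitive matching: compare each word's lowercase form to 'dig'.
  'dig' -> lower='dig' -> MATCH
  'tag' -> lower='tag' -> no
  'DIG' -> lower='dig' -> MATCH
  'Dig' -> lower='dig' -> MATCH
  'Dig' -> lower='dig' -> MATCH
  'fig' -> lower='fig' -> no
Matches: ['dig', 'DIG', 'Dig', 'Dig']
Count: 4

4


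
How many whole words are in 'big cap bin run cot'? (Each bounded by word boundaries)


Word boundaries (\b) mark the start/end of each word.
Text: 'big cap bin run cot'
Splitting by whitespace:
  Word 1: 'big'
  Word 2: 'cap'
  Word 3: 'bin'
  Word 4: 'run'
  Word 5: 'cot'
Total whole words: 5

5


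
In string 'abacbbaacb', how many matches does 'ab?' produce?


Pattern 'ab?' matches 'a' optionally followed by 'b'.
String: 'abacbbaacb'
Scanning left to right for 'a' then checking next char:
  Match 1: 'ab' (a followed by b)
  Match 2: 'a' (a not followed by b)
  Match 3: 'a' (a not followed by b)
  Match 4: 'a' (a not followed by b)
Total matches: 4

4


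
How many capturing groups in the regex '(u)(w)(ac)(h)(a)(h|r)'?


To count capturing groups, count each '(' that starts a group.
Pattern: '(u)(w)(ac)(h)(a)(h|r)'
Walking through the pattern:
  Position 0: '(' -> group #1
  Position 3: '(' -> group #2
  Position 6: '(' -> group #3
  Position 10: '(' -> group #4
  Position 13: '(' -> group #5
  Position 16: '(' -> group #6
Total capturing groups: 6

6


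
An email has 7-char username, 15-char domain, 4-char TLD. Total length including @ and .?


An email address has format: username@domain.tld
Username length: 7
'@' character: 1
Domain length: 15
'.' character: 1
TLD length: 4
Total = 7 + 1 + 15 + 1 + 4 = 28

28


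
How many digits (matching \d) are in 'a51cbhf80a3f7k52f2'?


\d matches any digit 0-9.
Scanning 'a51cbhf80a3f7k52f2':
  pos 1: '5' -> DIGIT
  pos 2: '1' -> DIGIT
  pos 7: '8' -> DIGIT
  pos 8: '0' -> DIGIT
  pos 10: '3' -> DIGIT
  pos 12: '7' -> DIGIT
  pos 14: '5' -> DIGIT
  pos 15: '2' -> DIGIT
  pos 17: '2' -> DIGIT
Digits found: ['5', '1', '8', '0', '3', '7', '5', '2', '2']
Total: 9

9


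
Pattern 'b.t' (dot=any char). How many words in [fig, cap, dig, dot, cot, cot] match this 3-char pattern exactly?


Pattern 'b.t' means: starts with 'b', any single char, ends with 't'.
Checking each word (must be exactly 3 chars):
  'fig' (len=3): no
  'cap' (len=3): no
  'dig' (len=3): no
  'dot' (len=3): no
  'cot' (len=3): no
  'cot' (len=3): no
Matching words: []
Total: 0

0


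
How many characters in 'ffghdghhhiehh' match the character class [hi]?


Character class [hi] matches any of: {h, i}
Scanning string 'ffghdghhhiehh' character by character:
  pos 0: 'f' -> no
  pos 1: 'f' -> no
  pos 2: 'g' -> no
  pos 3: 'h' -> MATCH
  pos 4: 'd' -> no
  pos 5: 'g' -> no
  pos 6: 'h' -> MATCH
  pos 7: 'h' -> MATCH
  pos 8: 'h' -> MATCH
  pos 9: 'i' -> MATCH
  pos 10: 'e' -> no
  pos 11: 'h' -> MATCH
  pos 12: 'h' -> MATCH
Total matches: 7

7


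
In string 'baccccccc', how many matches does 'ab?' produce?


Pattern 'ab?' matches 'a' optionally followed by 'b'.
String: 'baccccccc'
Scanning left to right for 'a' then checking next char:
  Match 1: 'a' (a not followed by b)
Total matches: 1

1


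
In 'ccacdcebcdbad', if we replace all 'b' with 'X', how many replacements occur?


re.sub('b', 'X', text) replaces every occurrence of 'b' with 'X'.
Text: 'ccacdcebcdbad'
Scanning for 'b':
  pos 7: 'b' -> replacement #1
  pos 10: 'b' -> replacement #2
Total replacements: 2

2


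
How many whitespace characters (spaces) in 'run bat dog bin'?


\s matches whitespace characters (spaces, tabs, etc.).
Text: 'run bat dog bin'
This text has 4 words separated by spaces.
Number of spaces = number of words - 1 = 4 - 1 = 3

3


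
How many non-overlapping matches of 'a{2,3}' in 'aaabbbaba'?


Pattern 'a{2,3}' matches between 2 and 3 consecutive a's (greedy).
String: 'aaabbbaba'
Finding runs of a's and applying greedy matching:
  Run at pos 0: 'aaa' (length 3)
  Run at pos 6: 'a' (length 1)
  Run at pos 8: 'a' (length 1)
Matches: ['aaa']
Count: 1

1


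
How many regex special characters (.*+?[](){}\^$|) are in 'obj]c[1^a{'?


Regex special characters are: . * + ? [ ] ( ) { } \ ^ $ |
Scanning 'obj]c[1^a{':
  pos 3: ']' -> SPECIAL
  pos 5: '[' -> SPECIAL
  pos 7: '^' -> SPECIAL
  pos 9: '{' -> SPECIAL
Special chars found: [']', '[', '^', '{']
Total: 4

4


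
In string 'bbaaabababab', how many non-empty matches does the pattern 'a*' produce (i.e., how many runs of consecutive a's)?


Pattern 'a*' matches zero or more a's. We want non-empty runs of consecutive a's.
String: 'bbaaabababab'
Walking through the string to find runs of a's:
  Run 1: positions 2-4 -> 'aaa'
  Run 2: positions 6-6 -> 'a'
  Run 3: positions 8-8 -> 'a'
  Run 4: positions 10-10 -> 'a'
Non-empty runs found: ['aaa', 'a', 'a', 'a']
Count: 4

4


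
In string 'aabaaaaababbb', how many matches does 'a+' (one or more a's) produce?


Pattern 'a+' matches one or more consecutive a's.
String: 'aabaaaaababbb'
Scanning for runs of a:
  Match 1: 'aa' (length 2)
  Match 2: 'aaaaa' (length 5)
  Match 3: 'a' (length 1)
Total matches: 3

3


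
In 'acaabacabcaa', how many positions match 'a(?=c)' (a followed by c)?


Lookahead 'a(?=c)' matches 'a' only when followed by 'c'.
String: 'acaabacabcaa'
Checking each position where char is 'a':
  pos 0: 'a' -> MATCH (next='c')
  pos 2: 'a' -> no (next='a')
  pos 3: 'a' -> no (next='b')
  pos 5: 'a' -> MATCH (next='c')
  pos 7: 'a' -> no (next='b')
  pos 10: 'a' -> no (next='a')
Matching positions: [0, 5]
Count: 2

2


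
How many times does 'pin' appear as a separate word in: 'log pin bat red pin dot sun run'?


Scanning each word for exact match 'pin':
  Word 1: 'log' -> no
  Word 2: 'pin' -> MATCH
  Word 3: 'bat' -> no
  Word 4: 'red' -> no
  Word 5: 'pin' -> MATCH
  Word 6: 'dot' -> no
  Word 7: 'sun' -> no
  Word 8: 'run' -> no
Total matches: 2

2


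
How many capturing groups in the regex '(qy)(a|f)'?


To count capturing groups, count each '(' that starts a group.
Pattern: '(qy)(a|f)'
Walking through the pattern:
  Position 0: '(' -> group #1
  Position 4: '(' -> group #2
Total capturing groups: 2

2


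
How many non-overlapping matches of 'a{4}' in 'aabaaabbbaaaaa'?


Pattern 'a{4}' matches exactly 4 consecutive a's (greedy, non-overlapping).
String: 'aabaaabbbaaaaa'
Scanning for runs of a's:
  Run at pos 0: 'aa' (length 2) -> 0 match(es)
  Run at pos 3: 'aaa' (length 3) -> 0 match(es)
  Run at pos 9: 'aaaaa' (length 5) -> 1 match(es)
Matches found: ['aaaa']
Total: 1

1


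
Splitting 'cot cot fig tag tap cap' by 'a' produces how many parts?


Splitting by 'a' breaks the string at each occurrence of the separator.
Text: 'cot cot fig tag tap cap'
Parts after split:
  Part 1: 'cot cot fig t'
  Part 2: 'g t'
  Part 3: 'p c'
  Part 4: 'p'
Total parts: 4

4


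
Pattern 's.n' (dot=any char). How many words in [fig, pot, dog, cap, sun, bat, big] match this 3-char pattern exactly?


Pattern 's.n' means: starts with 's', any single char, ends with 'n'.
Checking each word (must be exactly 3 chars):
  'fig' (len=3): no
  'pot' (len=3): no
  'dog' (len=3): no
  'cap' (len=3): no
  'sun' (len=3): MATCH
  'bat' (len=3): no
  'big' (len=3): no
Matching words: ['sun']
Total: 1

1


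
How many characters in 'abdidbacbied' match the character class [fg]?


Character class [fg] matches any of: {f, g}
Scanning string 'abdidbacbied' character by character:
  pos 0: 'a' -> no
  pos 1: 'b' -> no
  pos 2: 'd' -> no
  pos 3: 'i' -> no
  pos 4: 'd' -> no
  pos 5: 'b' -> no
  pos 6: 'a' -> no
  pos 7: 'c' -> no
  pos 8: 'b' -> no
  pos 9: 'i' -> no
  pos 10: 'e' -> no
  pos 11: 'd' -> no
Total matches: 0

0


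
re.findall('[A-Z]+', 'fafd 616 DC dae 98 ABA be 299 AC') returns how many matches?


Pattern '[A-Z]+' finds one or more uppercase letters.
Text: 'fafd 616 DC dae 98 ABA be 299 AC'
Scanning for matches:
  Match 1: 'DC'
  Match 2: 'ABA'
  Match 3: 'AC'
Total matches: 3

3


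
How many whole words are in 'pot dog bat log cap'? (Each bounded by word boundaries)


Word boundaries (\b) mark the start/end of each word.
Text: 'pot dog bat log cap'
Splitting by whitespace:
  Word 1: 'pot'
  Word 2: 'dog'
  Word 3: 'bat'
  Word 4: 'log'
  Word 5: 'cap'
Total whole words: 5

5


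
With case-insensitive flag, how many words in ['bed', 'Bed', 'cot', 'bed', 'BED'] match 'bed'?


Case-insensitive matching: compare each word's lowercase form to 'bed'.
  'bed' -> lower='bed' -> MATCH
  'Bed' -> lower='bed' -> MATCH
  'cot' -> lower='cot' -> no
  'bed' -> lower='bed' -> MATCH
  'BED' -> lower='bed' -> MATCH
Matches: ['bed', 'Bed', 'bed', 'BED']
Count: 4

4


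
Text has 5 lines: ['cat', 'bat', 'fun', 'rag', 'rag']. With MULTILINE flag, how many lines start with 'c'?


With MULTILINE flag, ^ matches the start of each line.
Lines: ['cat', 'bat', 'fun', 'rag', 'rag']
Checking which lines start with 'c':
  Line 1: 'cat' -> MATCH
  Line 2: 'bat' -> no
  Line 3: 'fun' -> no
  Line 4: 'rag' -> no
  Line 5: 'rag' -> no
Matching lines: ['cat']
Count: 1

1


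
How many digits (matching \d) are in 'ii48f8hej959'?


\d matches any digit 0-9.
Scanning 'ii48f8hej959':
  pos 2: '4' -> DIGIT
  pos 3: '8' -> DIGIT
  pos 5: '8' -> DIGIT
  pos 9: '9' -> DIGIT
  pos 10: '5' -> DIGIT
  pos 11: '9' -> DIGIT
Digits found: ['4', '8', '8', '9', '5', '9']
Total: 6

6


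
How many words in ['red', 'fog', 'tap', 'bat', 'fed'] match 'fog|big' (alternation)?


Alternation 'fog|big' matches either 'fog' or 'big'.
Checking each word:
  'red' -> no
  'fog' -> MATCH
  'tap' -> no
  'bat' -> no
  'fed' -> no
Matches: ['fog']
Count: 1

1


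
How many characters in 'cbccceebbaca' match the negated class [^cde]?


Negated class [^cde] matches any char NOT in {c, d, e}
Scanning 'cbccceebbaca':
  pos 0: 'c' -> no (excluded)
  pos 1: 'b' -> MATCH
  pos 2: 'c' -> no (excluded)
  pos 3: 'c' -> no (excluded)
  pos 4: 'c' -> no (excluded)
  pos 5: 'e' -> no (excluded)
  pos 6: 'e' -> no (excluded)
  pos 7: 'b' -> MATCH
  pos 8: 'b' -> MATCH
  pos 9: 'a' -> MATCH
  pos 10: 'c' -> no (excluded)
  pos 11: 'a' -> MATCH
Total matches: 5

5


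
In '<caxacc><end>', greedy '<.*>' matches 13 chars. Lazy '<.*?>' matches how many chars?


Greedy '<.*>' tries to match as MUCH as possible.
Lazy '<.*?>' tries to match as LITTLE as possible.

String: '<caxacc><end>'
Greedy '<.*>' starts at first '<' and extends to the LAST '>': '<caxacc><end>' (13 chars)
Lazy '<.*?>' starts at first '<' and stops at the FIRST '>': '<caxacc>' (8 chars)

8


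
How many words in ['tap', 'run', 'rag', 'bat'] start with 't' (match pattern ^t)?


Pattern ^t anchors to start of word. Check which words begin with 't':
  'tap' -> MATCH (starts with 't')
  'run' -> no
  'rag' -> no
  'bat' -> no
Matching words: ['tap']
Count: 1

1


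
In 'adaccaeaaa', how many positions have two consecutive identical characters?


Looking for consecutive identical characters in 'adaccaeaaa':
  pos 0-1: 'a' vs 'd' -> different
  pos 1-2: 'd' vs 'a' -> different
  pos 2-3: 'a' vs 'c' -> different
  pos 3-4: 'c' vs 'c' -> MATCH ('cc')
  pos 4-5: 'c' vs 'a' -> different
  pos 5-6: 'a' vs 'e' -> different
  pos 6-7: 'e' vs 'a' -> different
  pos 7-8: 'a' vs 'a' -> MATCH ('aa')
  pos 8-9: 'a' vs 'a' -> MATCH ('aa')
Consecutive identical pairs: ['cc', 'aa', 'aa']
Count: 3

3


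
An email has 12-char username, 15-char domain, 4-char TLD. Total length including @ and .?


An email address has format: username@domain.tld
Username length: 12
'@' character: 1
Domain length: 15
'.' character: 1
TLD length: 4
Total = 12 + 1 + 15 + 1 + 4 = 33

33


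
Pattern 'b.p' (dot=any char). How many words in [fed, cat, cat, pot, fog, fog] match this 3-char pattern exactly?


Pattern 'b.p' means: starts with 'b', any single char, ends with 'p'.
Checking each word (must be exactly 3 chars):
  'fed' (len=3): no
  'cat' (len=3): no
  'cat' (len=3): no
  'pot' (len=3): no
  'fog' (len=3): no
  'fog' (len=3): no
Matching words: []
Total: 0

0


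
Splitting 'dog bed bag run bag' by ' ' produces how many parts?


Splitting by ' ' breaks the string at each occurrence of the separator.
Text: 'dog bed bag run bag'
Parts after split:
  Part 1: 'dog'
  Part 2: 'bed'
  Part 3: 'bag'
  Part 4: 'run'
  Part 5: 'bag'
Total parts: 5

5


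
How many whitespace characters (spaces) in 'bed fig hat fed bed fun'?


\s matches whitespace characters (spaces, tabs, etc.).
Text: 'bed fig hat fed bed fun'
This text has 6 words separated by spaces.
Number of spaces = number of words - 1 = 6 - 1 = 5

5


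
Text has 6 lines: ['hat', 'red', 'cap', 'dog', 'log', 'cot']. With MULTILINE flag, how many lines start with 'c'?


With MULTILINE flag, ^ matches the start of each line.
Lines: ['hat', 'red', 'cap', 'dog', 'log', 'cot']
Checking which lines start with 'c':
  Line 1: 'hat' -> no
  Line 2: 'red' -> no
  Line 3: 'cap' -> MATCH
  Line 4: 'dog' -> no
  Line 5: 'log' -> no
  Line 6: 'cot' -> MATCH
Matching lines: ['cap', 'cot']
Count: 2

2


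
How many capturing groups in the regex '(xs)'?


To count capturing groups, count each '(' that starts a group.
Pattern: '(xs)'
Walking through the pattern:
  Position 0: '(' -> group #1
Total capturing groups: 1

1


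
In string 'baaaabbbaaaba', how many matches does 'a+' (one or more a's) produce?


Pattern 'a+' matches one or more consecutive a's.
String: 'baaaabbbaaaba'
Scanning for runs of a:
  Match 1: 'aaaa' (length 4)
  Match 2: 'aaa' (length 3)
  Match 3: 'a' (length 1)
Total matches: 3

3


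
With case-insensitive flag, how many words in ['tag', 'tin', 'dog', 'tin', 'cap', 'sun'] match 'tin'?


Case-insensitive matching: compare each word's lowercase form to 'tin'.
  'tag' -> lower='tag' -> no
  'tin' -> lower='tin' -> MATCH
  'dog' -> lower='dog' -> no
  'tin' -> lower='tin' -> MATCH
  'cap' -> lower='cap' -> no
  'sun' -> lower='sun' -> no
Matches: ['tin', 'tin']
Count: 2

2


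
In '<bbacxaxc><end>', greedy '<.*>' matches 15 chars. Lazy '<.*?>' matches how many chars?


Greedy '<.*>' tries to match as MUCH as possible.
Lazy '<.*?>' tries to match as LITTLE as possible.

String: '<bbacxaxc><end>'
Greedy '<.*>' starts at first '<' and extends to the LAST '>': '<bbacxaxc><end>' (15 chars)
Lazy '<.*?>' starts at first '<' and stops at the FIRST '>': '<bbacxaxc>' (10 chars)

10


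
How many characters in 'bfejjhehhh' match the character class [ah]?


Character class [ah] matches any of: {a, h}
Scanning string 'bfejjhehhh' character by character:
  pos 0: 'b' -> no
  pos 1: 'f' -> no
  pos 2: 'e' -> no
  pos 3: 'j' -> no
  pos 4: 'j' -> no
  pos 5: 'h' -> MATCH
  pos 6: 'e' -> no
  pos 7: 'h' -> MATCH
  pos 8: 'h' -> MATCH
  pos 9: 'h' -> MATCH
Total matches: 4

4


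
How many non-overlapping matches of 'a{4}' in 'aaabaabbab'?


Pattern 'a{4}' matches exactly 4 consecutive a's (greedy, non-overlapping).
String: 'aaabaabbab'
Scanning for runs of a's:
  Run at pos 0: 'aaa' (length 3) -> 0 match(es)
  Run at pos 4: 'aa' (length 2) -> 0 match(es)
  Run at pos 8: 'a' (length 1) -> 0 match(es)
Matches found: []
Total: 0

0


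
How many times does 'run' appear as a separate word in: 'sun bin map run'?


Scanning each word for exact match 'run':
  Word 1: 'sun' -> no
  Word 2: 'bin' -> no
  Word 3: 'map' -> no
  Word 4: 'run' -> MATCH
Total matches: 1

1


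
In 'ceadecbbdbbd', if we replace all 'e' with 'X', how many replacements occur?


re.sub('e', 'X', text) replaces every occurrence of 'e' with 'X'.
Text: 'ceadecbbdbbd'
Scanning for 'e':
  pos 1: 'e' -> replacement #1
  pos 4: 'e' -> replacement #2
Total replacements: 2

2


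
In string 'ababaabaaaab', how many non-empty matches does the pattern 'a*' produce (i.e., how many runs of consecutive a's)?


Pattern 'a*' matches zero or more a's. We want non-empty runs of consecutive a's.
String: 'ababaabaaaab'
Walking through the string to find runs of a's:
  Run 1: positions 0-0 -> 'a'
  Run 2: positions 2-2 -> 'a'
  Run 3: positions 4-5 -> 'aa'
  Run 4: positions 7-10 -> 'aaaa'
Non-empty runs found: ['a', 'a', 'aa', 'aaaa']
Count: 4

4


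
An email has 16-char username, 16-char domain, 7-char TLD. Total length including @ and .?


An email address has format: username@domain.tld
Username length: 16
'@' character: 1
Domain length: 16
'.' character: 1
TLD length: 7
Total = 16 + 1 + 16 + 1 + 7 = 41

41


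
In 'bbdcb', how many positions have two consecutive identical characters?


Looking for consecutive identical characters in 'bbdcb':
  pos 0-1: 'b' vs 'b' -> MATCH ('bb')
  pos 1-2: 'b' vs 'd' -> different
  pos 2-3: 'd' vs 'c' -> different
  pos 3-4: 'c' vs 'b' -> different
Consecutive identical pairs: ['bb']
Count: 1

1


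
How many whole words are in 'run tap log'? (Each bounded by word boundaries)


Word boundaries (\b) mark the start/end of each word.
Text: 'run tap log'
Splitting by whitespace:
  Word 1: 'run'
  Word 2: 'tap'
  Word 3: 'log'
Total whole words: 3

3


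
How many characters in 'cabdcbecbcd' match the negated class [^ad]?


Negated class [^ad] matches any char NOT in {a, d}
Scanning 'cabdcbecbcd':
  pos 0: 'c' -> MATCH
  pos 1: 'a' -> no (excluded)
  pos 2: 'b' -> MATCH
  pos 3: 'd' -> no (excluded)
  pos 4: 'c' -> MATCH
  pos 5: 'b' -> MATCH
  pos 6: 'e' -> MATCH
  pos 7: 'c' -> MATCH
  pos 8: 'b' -> MATCH
  pos 9: 'c' -> MATCH
  pos 10: 'd' -> no (excluded)
Total matches: 8

8


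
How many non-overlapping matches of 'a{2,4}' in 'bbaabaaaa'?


Pattern 'a{2,4}' matches between 2 and 4 consecutive a's (greedy).
String: 'bbaabaaaa'
Finding runs of a's and applying greedy matching:
  Run at pos 2: 'aa' (length 2)
  Run at pos 5: 'aaaa' (length 4)
Matches: ['aa', 'aaaa']
Count: 2

2


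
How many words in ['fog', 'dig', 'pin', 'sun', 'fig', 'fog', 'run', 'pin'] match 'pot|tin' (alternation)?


Alternation 'pot|tin' matches either 'pot' or 'tin'.
Checking each word:
  'fog' -> no
  'dig' -> no
  'pin' -> no
  'sun' -> no
  'fig' -> no
  'fog' -> no
  'run' -> no
  'pin' -> no
Matches: []
Count: 0

0


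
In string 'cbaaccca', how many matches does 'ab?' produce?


Pattern 'ab?' matches 'a' optionally followed by 'b'.
String: 'cbaaccca'
Scanning left to right for 'a' then checking next char:
  Match 1: 'a' (a not followed by b)
  Match 2: 'a' (a not followed by b)
  Match 3: 'a' (a not followed by b)
Total matches: 3

3


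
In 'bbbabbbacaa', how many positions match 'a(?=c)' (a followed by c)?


Lookahead 'a(?=c)' matches 'a' only when followed by 'c'.
String: 'bbbabbbacaa'
Checking each position where char is 'a':
  pos 3: 'a' -> no (next='b')
  pos 7: 'a' -> MATCH (next='c')
  pos 9: 'a' -> no (next='a')
Matching positions: [7]
Count: 1

1


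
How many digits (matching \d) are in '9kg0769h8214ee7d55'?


\d matches any digit 0-9.
Scanning '9kg0769h8214ee7d55':
  pos 0: '9' -> DIGIT
  pos 3: '0' -> DIGIT
  pos 4: '7' -> DIGIT
  pos 5: '6' -> DIGIT
  pos 6: '9' -> DIGIT
  pos 8: '8' -> DIGIT
  pos 9: '2' -> DIGIT
  pos 10: '1' -> DIGIT
  pos 11: '4' -> DIGIT
  pos 14: '7' -> DIGIT
  pos 16: '5' -> DIGIT
  pos 17: '5' -> DIGIT
Digits found: ['9', '0', '7', '6', '9', '8', '2', '1', '4', '7', '5', '5']
Total: 12

12


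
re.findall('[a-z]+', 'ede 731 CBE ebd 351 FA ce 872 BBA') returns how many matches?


Pattern '[a-z]+' finds one or more lowercase letters.
Text: 'ede 731 CBE ebd 351 FA ce 872 BBA'
Scanning for matches:
  Match 1: 'ede'
  Match 2: 'ebd'
  Match 3: 'ce'
Total matches: 3

3


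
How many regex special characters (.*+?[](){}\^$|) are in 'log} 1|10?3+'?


Regex special characters are: . * + ? [ ] ( ) { } \ ^ $ |
Scanning 'log} 1|10?3+':
  pos 3: '}' -> SPECIAL
  pos 6: '|' -> SPECIAL
  pos 9: '?' -> SPECIAL
  pos 11: '+' -> SPECIAL
Special chars found: ['}', '|', '?', '+']
Total: 4

4


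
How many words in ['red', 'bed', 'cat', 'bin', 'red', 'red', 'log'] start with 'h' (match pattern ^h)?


Pattern ^h anchors to start of word. Check which words begin with 'h':
  'red' -> no
  'bed' -> no
  'cat' -> no
  'bin' -> no
  'red' -> no
  'red' -> no
  'log' -> no
Matching words: []
Count: 0

0


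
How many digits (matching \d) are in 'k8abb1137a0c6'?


\d matches any digit 0-9.
Scanning 'k8abb1137a0c6':
  pos 1: '8' -> DIGIT
  pos 5: '1' -> DIGIT
  pos 6: '1' -> DIGIT
  pos 7: '3' -> DIGIT
  pos 8: '7' -> DIGIT
  pos 10: '0' -> DIGIT
  pos 12: '6' -> DIGIT
Digits found: ['8', '1', '1', '3', '7', '0', '6']
Total: 7

7


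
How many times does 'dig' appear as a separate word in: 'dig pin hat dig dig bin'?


Scanning each word for exact match 'dig':
  Word 1: 'dig' -> MATCH
  Word 2: 'pin' -> no
  Word 3: 'hat' -> no
  Word 4: 'dig' -> MATCH
  Word 5: 'dig' -> MATCH
  Word 6: 'bin' -> no
Total matches: 3

3


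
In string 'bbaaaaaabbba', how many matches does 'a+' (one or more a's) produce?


Pattern 'a+' matches one or more consecutive a's.
String: 'bbaaaaaabbba'
Scanning for runs of a:
  Match 1: 'aaaaaa' (length 6)
  Match 2: 'a' (length 1)
Total matches: 2

2


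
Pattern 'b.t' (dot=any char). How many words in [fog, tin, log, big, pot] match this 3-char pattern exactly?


Pattern 'b.t' means: starts with 'b', any single char, ends with 't'.
Checking each word (must be exactly 3 chars):
  'fog' (len=3): no
  'tin' (len=3): no
  'log' (len=3): no
  'big' (len=3): no
  'pot' (len=3): no
Matching words: []
Total: 0

0


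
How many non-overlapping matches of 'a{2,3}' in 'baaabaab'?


Pattern 'a{2,3}' matches between 2 and 3 consecutive a's (greedy).
String: 'baaabaab'
Finding runs of a's and applying greedy matching:
  Run at pos 1: 'aaa' (length 3)
  Run at pos 5: 'aa' (length 2)
Matches: ['aaa', 'aa']
Count: 2

2


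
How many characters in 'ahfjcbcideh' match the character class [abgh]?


Character class [abgh] matches any of: {a, b, g, h}
Scanning string 'ahfjcbcideh' character by character:
  pos 0: 'a' -> MATCH
  pos 1: 'h' -> MATCH
  pos 2: 'f' -> no
  pos 3: 'j' -> no
  pos 4: 'c' -> no
  pos 5: 'b' -> MATCH
  pos 6: 'c' -> no
  pos 7: 'i' -> no
  pos 8: 'd' -> no
  pos 9: 'e' -> no
  pos 10: 'h' -> MATCH
Total matches: 4

4


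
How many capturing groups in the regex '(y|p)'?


To count capturing groups, count each '(' that starts a group.
Pattern: '(y|p)'
Walking through the pattern:
  Position 0: '(' -> group #1
Total capturing groups: 1

1


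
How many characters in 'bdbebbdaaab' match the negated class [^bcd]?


Negated class [^bcd] matches any char NOT in {b, c, d}
Scanning 'bdbebbdaaab':
  pos 0: 'b' -> no (excluded)
  pos 1: 'd' -> no (excluded)
  pos 2: 'b' -> no (excluded)
  pos 3: 'e' -> MATCH
  pos 4: 'b' -> no (excluded)
  pos 5: 'b' -> no (excluded)
  pos 6: 'd' -> no (excluded)
  pos 7: 'a' -> MATCH
  pos 8: 'a' -> MATCH
  pos 9: 'a' -> MATCH
  pos 10: 'b' -> no (excluded)
Total matches: 4

4


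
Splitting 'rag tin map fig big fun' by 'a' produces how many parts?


Splitting by 'a' breaks the string at each occurrence of the separator.
Text: 'rag tin map fig big fun'
Parts after split:
  Part 1: 'r'
  Part 2: 'g tin m'
  Part 3: 'p fig big fun'
Total parts: 3

3


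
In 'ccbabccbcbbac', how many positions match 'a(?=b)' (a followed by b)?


Lookahead 'a(?=b)' matches 'a' only when followed by 'b'.
String: 'ccbabccbcbbac'
Checking each position where char is 'a':
  pos 3: 'a' -> MATCH (next='b')
  pos 11: 'a' -> no (next='c')
Matching positions: [3]
Count: 1

1


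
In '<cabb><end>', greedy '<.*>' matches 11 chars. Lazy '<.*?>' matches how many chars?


Greedy '<.*>' tries to match as MUCH as possible.
Lazy '<.*?>' tries to match as LITTLE as possible.

String: '<cabb><end>'
Greedy '<.*>' starts at first '<' and extends to the LAST '>': '<cabb><end>' (11 chars)
Lazy '<.*?>' starts at first '<' and stops at the FIRST '>': '<cabb>' (6 chars)

6


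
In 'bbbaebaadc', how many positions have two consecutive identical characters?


Looking for consecutive identical characters in 'bbbaebaadc':
  pos 0-1: 'b' vs 'b' -> MATCH ('bb')
  pos 1-2: 'b' vs 'b' -> MATCH ('bb')
  pos 2-3: 'b' vs 'a' -> different
  pos 3-4: 'a' vs 'e' -> different
  pos 4-5: 'e' vs 'b' -> different
  pos 5-6: 'b' vs 'a' -> different
  pos 6-7: 'a' vs 'a' -> MATCH ('aa')
  pos 7-8: 'a' vs 'd' -> different
  pos 8-9: 'd' vs 'c' -> different
Consecutive identical pairs: ['bb', 'bb', 'aa']
Count: 3

3


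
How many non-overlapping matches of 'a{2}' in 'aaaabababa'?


Pattern 'a{2}' matches exactly 2 consecutive a's (greedy, non-overlapping).
String: 'aaaabababa'
Scanning for runs of a's:
  Run at pos 0: 'aaaa' (length 4) -> 2 match(es)
  Run at pos 5: 'a' (length 1) -> 0 match(es)
  Run at pos 7: 'a' (length 1) -> 0 match(es)
  Run at pos 9: 'a' (length 1) -> 0 match(es)
Matches found: ['aa', 'aa']
Total: 2

2


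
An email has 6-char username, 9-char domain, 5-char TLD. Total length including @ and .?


An email address has format: username@domain.tld
Username length: 6
'@' character: 1
Domain length: 9
'.' character: 1
TLD length: 5
Total = 6 + 1 + 9 + 1 + 5 = 22

22


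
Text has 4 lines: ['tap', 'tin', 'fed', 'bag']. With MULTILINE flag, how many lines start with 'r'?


With MULTILINE flag, ^ matches the start of each line.
Lines: ['tap', 'tin', 'fed', 'bag']
Checking which lines start with 'r':
  Line 1: 'tap' -> no
  Line 2: 'tin' -> no
  Line 3: 'fed' -> no
  Line 4: 'bag' -> no
Matching lines: []
Count: 0

0


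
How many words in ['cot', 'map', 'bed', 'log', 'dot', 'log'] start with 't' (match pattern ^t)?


Pattern ^t anchors to start of word. Check which words begin with 't':
  'cot' -> no
  'map' -> no
  'bed' -> no
  'log' -> no
  'dot' -> no
  'log' -> no
Matching words: []
Count: 0

0


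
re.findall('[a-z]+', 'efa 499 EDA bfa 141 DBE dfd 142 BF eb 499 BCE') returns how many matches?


Pattern '[a-z]+' finds one or more lowercase letters.
Text: 'efa 499 EDA bfa 141 DBE dfd 142 BF eb 499 BCE'
Scanning for matches:
  Match 1: 'efa'
  Match 2: 'bfa'
  Match 3: 'dfd'
  Match 4: 'eb'
Total matches: 4

4


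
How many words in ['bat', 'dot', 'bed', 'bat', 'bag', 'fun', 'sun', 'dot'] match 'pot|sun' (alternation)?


Alternation 'pot|sun' matches either 'pot' or 'sun'.
Checking each word:
  'bat' -> no
  'dot' -> no
  'bed' -> no
  'bat' -> no
  'bag' -> no
  'fun' -> no
  'sun' -> MATCH
  'dot' -> no
Matches: ['sun']
Count: 1

1


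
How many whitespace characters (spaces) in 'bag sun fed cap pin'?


\s matches whitespace characters (spaces, tabs, etc.).
Text: 'bag sun fed cap pin'
This text has 5 words separated by spaces.
Number of spaces = number of words - 1 = 5 - 1 = 4

4


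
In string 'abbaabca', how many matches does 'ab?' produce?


Pattern 'ab?' matches 'a' optionally followed by 'b'.
String: 'abbaabca'
Scanning left to right for 'a' then checking next char:
  Match 1: 'ab' (a followed by b)
  Match 2: 'a' (a not followed by b)
  Match 3: 'ab' (a followed by b)
  Match 4: 'a' (a not followed by b)
Total matches: 4

4


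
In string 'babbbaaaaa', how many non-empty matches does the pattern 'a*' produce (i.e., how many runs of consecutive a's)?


Pattern 'a*' matches zero or more a's. We want non-empty runs of consecutive a's.
String: 'babbbaaaaa'
Walking through the string to find runs of a's:
  Run 1: positions 1-1 -> 'a'
  Run 2: positions 5-9 -> 'aaaaa'
Non-empty runs found: ['a', 'aaaaa']
Count: 2

2


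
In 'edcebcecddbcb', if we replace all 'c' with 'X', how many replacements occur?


re.sub('c', 'X', text) replaces every occurrence of 'c' with 'X'.
Text: 'edcebcecddbcb'
Scanning for 'c':
  pos 2: 'c' -> replacement #1
  pos 5: 'c' -> replacement #2
  pos 7: 'c' -> replacement #3
  pos 11: 'c' -> replacement #4
Total replacements: 4

4


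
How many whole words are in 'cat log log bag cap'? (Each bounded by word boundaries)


Word boundaries (\b) mark the start/end of each word.
Text: 'cat log log bag cap'
Splitting by whitespace:
  Word 1: 'cat'
  Word 2: 'log'
  Word 3: 'log'
  Word 4: 'bag'
  Word 5: 'cap'
Total whole words: 5

5


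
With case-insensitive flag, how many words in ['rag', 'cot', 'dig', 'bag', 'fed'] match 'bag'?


Case-insensitive matching: compare each word's lowercase form to 'bag'.
  'rag' -> lower='rag' -> no
  'cot' -> lower='cot' -> no
  'dig' -> lower='dig' -> no
  'bag' -> lower='bag' -> MATCH
  'fed' -> lower='fed' -> no
Matches: ['bag']
Count: 1

1


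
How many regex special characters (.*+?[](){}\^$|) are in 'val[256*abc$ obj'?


Regex special characters are: . * + ? [ ] ( ) { } \ ^ $ |
Scanning 'val[256*abc$ obj':
  pos 3: '[' -> SPECIAL
  pos 7: '*' -> SPECIAL
  pos 11: '$' -> SPECIAL
Special chars found: ['[', '*', '$']
Total: 3

3


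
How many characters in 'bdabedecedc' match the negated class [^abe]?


Negated class [^abe] matches any char NOT in {a, b, e}
Scanning 'bdabedecedc':
  pos 0: 'b' -> no (excluded)
  pos 1: 'd' -> MATCH
  pos 2: 'a' -> no (excluded)
  pos 3: 'b' -> no (excluded)
  pos 4: 'e' -> no (excluded)
  pos 5: 'd' -> MATCH
  pos 6: 'e' -> no (excluded)
  pos 7: 'c' -> MATCH
  pos 8: 'e' -> no (excluded)
  pos 9: 'd' -> MATCH
  pos 10: 'c' -> MATCH
Total matches: 5

5


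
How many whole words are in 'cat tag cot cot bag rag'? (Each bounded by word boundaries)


Word boundaries (\b) mark the start/end of each word.
Text: 'cat tag cot cot bag rag'
Splitting by whitespace:
  Word 1: 'cat'
  Word 2: 'tag'
  Word 3: 'cot'
  Word 4: 'cot'
  Word 5: 'bag'
  Word 6: 'rag'
Total whole words: 6

6


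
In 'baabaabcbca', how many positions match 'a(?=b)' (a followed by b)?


Lookahead 'a(?=b)' matches 'a' only when followed by 'b'.
String: 'baabaabcbca'
Checking each position where char is 'a':
  pos 1: 'a' -> no (next='a')
  pos 2: 'a' -> MATCH (next='b')
  pos 4: 'a' -> no (next='a')
  pos 5: 'a' -> MATCH (next='b')
Matching positions: [2, 5]
Count: 2

2


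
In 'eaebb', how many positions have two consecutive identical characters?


Looking for consecutive identical characters in 'eaebb':
  pos 0-1: 'e' vs 'a' -> different
  pos 1-2: 'a' vs 'e' -> different
  pos 2-3: 'e' vs 'b' -> different
  pos 3-4: 'b' vs 'b' -> MATCH ('bb')
Consecutive identical pairs: ['bb']
Count: 1

1


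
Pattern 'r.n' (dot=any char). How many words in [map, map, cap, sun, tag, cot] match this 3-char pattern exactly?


Pattern 'r.n' means: starts with 'r', any single char, ends with 'n'.
Checking each word (must be exactly 3 chars):
  'map' (len=3): no
  'map' (len=3): no
  'cap' (len=3): no
  'sun' (len=3): no
  'tag' (len=3): no
  'cot' (len=3): no
Matching words: []
Total: 0

0


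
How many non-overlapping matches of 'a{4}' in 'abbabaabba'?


Pattern 'a{4}' matches exactly 4 consecutive a's (greedy, non-overlapping).
String: 'abbabaabba'
Scanning for runs of a's:
  Run at pos 0: 'a' (length 1) -> 0 match(es)
  Run at pos 3: 'a' (length 1) -> 0 match(es)
  Run at pos 5: 'aa' (length 2) -> 0 match(es)
  Run at pos 9: 'a' (length 1) -> 0 match(es)
Matches found: []
Total: 0

0


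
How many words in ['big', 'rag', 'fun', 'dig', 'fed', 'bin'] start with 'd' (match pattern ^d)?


Pattern ^d anchors to start of word. Check which words begin with 'd':
  'big' -> no
  'rag' -> no
  'fun' -> no
  'dig' -> MATCH (starts with 'd')
  'fed' -> no
  'bin' -> no
Matching words: ['dig']
Count: 1

1


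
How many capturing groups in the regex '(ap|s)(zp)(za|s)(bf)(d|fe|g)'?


To count capturing groups, count each '(' that starts a group.
Pattern: '(ap|s)(zp)(za|s)(bf)(d|fe|g)'
Walking through the pattern:
  Position 0: '(' -> group #1
  Position 6: '(' -> group #2
  Position 10: '(' -> group #3
  Position 16: '(' -> group #4
  Position 20: '(' -> group #5
Total capturing groups: 5

5


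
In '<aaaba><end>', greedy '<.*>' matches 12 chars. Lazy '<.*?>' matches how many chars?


Greedy '<.*>' tries to match as MUCH as possible.
Lazy '<.*?>' tries to match as LITTLE as possible.

String: '<aaaba><end>'
Greedy '<.*>' starts at first '<' and extends to the LAST '>': '<aaaba><end>' (12 chars)
Lazy '<.*?>' starts at first '<' and stops at the FIRST '>': '<aaaba>' (7 chars)

7


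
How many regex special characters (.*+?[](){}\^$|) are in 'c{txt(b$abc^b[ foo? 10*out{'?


Regex special characters are: . * + ? [ ] ( ) { } \ ^ $ |
Scanning 'c{txt(b$abc^b[ foo? 10*out{':
  pos 1: '{' -> SPECIAL
  pos 5: '(' -> SPECIAL
  pos 7: '$' -> SPECIAL
  pos 11: '^' -> SPECIAL
  pos 13: '[' -> SPECIAL
  pos 18: '?' -> SPECIAL
  pos 22: '*' -> SPECIAL
  pos 26: '{' -> SPECIAL
Special chars found: ['{', '(', '$', '^', '[', '?', '*', '{']
Total: 8

8


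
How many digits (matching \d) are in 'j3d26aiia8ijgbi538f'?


\d matches any digit 0-9.
Scanning 'j3d26aiia8ijgbi538f':
  pos 1: '3' -> DIGIT
  pos 3: '2' -> DIGIT
  pos 4: '6' -> DIGIT
  pos 9: '8' -> DIGIT
  pos 15: '5' -> DIGIT
  pos 16: '3' -> DIGIT
  pos 17: '8' -> DIGIT
Digits found: ['3', '2', '6', '8', '5', '3', '8']
Total: 7

7


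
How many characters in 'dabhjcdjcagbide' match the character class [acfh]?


Character class [acfh] matches any of: {a, c, f, h}
Scanning string 'dabhjcdjcagbide' character by character:
  pos 0: 'd' -> no
  pos 1: 'a' -> MATCH
  pos 2: 'b' -> no
  pos 3: 'h' -> MATCH
  pos 4: 'j' -> no
  pos 5: 'c' -> MATCH
  pos 6: 'd' -> no
  pos 7: 'j' -> no
  pos 8: 'c' -> MATCH
  pos 9: 'a' -> MATCH
  pos 10: 'g' -> no
  pos 11: 'b' -> no
  pos 12: 'i' -> no
  pos 13: 'd' -> no
  pos 14: 'e' -> no
Total matches: 5

5


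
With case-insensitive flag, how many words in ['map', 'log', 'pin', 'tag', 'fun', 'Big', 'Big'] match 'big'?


Case-insensitive matching: compare each word's lowercase form to 'big'.
  'map' -> lower='map' -> no
  'log' -> lower='log' -> no
  'pin' -> lower='pin' -> no
  'tag' -> lower='tag' -> no
  'fun' -> lower='fun' -> no
  'Big' -> lower='big' -> MATCH
  'Big' -> lower='big' -> MATCH
Matches: ['Big', 'Big']
Count: 2

2
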